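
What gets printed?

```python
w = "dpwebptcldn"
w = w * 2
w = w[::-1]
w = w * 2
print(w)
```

ndlctpbewpdndlctpbewpdndlctpbewpdndlctpbewpd

repeat ×2 → 'dpwebptcldndpwebptcldn'
reverse → 'ndlctpbewpdndlctpbewpd'
repeat ×2 → 'ndlctpbewpdndlctpbewpdndlctpbewpdndlctpbewpd'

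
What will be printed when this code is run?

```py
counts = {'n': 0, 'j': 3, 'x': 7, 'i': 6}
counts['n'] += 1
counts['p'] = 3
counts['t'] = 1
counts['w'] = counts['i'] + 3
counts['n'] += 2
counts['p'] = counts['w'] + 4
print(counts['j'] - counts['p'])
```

-10

counts['n'] = 0+1 = 1 → {'n': 1, 'j': 3, 'x': 7, 'i': 6}
counts['p'] = 3 → {'n': 1, 'j': 3, 'x': 7, 'i': 6, 'p': 3}
counts['t'] = 1 → {'n': 1, 'j': 3, 'x': 7, 'i': 6, 'p': 3, 't': 1}
counts['w'] = counts['i']+3 = 9 → {'n': 1, 'j': 3, 'x': 7, 'i': 6, 'p': 3, 't': 1, 'w': 9}
counts['n'] = 1+2 = 3 → {'n': 3, 'j': 3, 'x': 7, 'i': 6, 'p': 3, 't': 1, 'w': 9}
counts['p'] = counts['w']+4 = 13 → {'n': 3, 'j': 3, 'x': 7, 'i': 6, 'p': 13, 't': 1, 'w': 9}
counts['j']-counts['p'] = 3-13 = -10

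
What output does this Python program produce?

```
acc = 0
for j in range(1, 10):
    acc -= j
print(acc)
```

-45

j=1: acc = 0-1 = -1
j=2: acc = (-1)-2 = -3
j=3: acc = (-3)-3 = -6
j=4: acc = (-6)-4 = -10
j=5: acc = (-10)-5 = -15
j=6: acc = (-15)-6 = -21
j=7: acc = (-21)-7 = -28
j=8: acc = (-28)-8 = -36
j=9: acc = (-36)-9 = -45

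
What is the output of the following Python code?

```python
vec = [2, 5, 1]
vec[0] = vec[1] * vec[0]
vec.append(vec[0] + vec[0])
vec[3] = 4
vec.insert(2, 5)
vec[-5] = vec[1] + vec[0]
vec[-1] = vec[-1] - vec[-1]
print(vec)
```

vec[0] = vec[1]*vec[0] = 5*2 = 10 → [10, 5, 1]
append vec[0]+vec[0] = 10+10 = 20 → [10, 5, 1, 20]
vec[3] = 4 → [10, 5, 1, 4]
insert 5 at 2 → [10, 5, 5, 1, 4]
vec[-5] = vec[1]+vec[0] = 5+10 = 15 → [15, 5, 5, 1, 4]
vec[-1] = vec[-1]-vec[-1] = 4-4 = 0 → [15, 5, 5, 1, 0]

[15, 5, 5, 1, 0]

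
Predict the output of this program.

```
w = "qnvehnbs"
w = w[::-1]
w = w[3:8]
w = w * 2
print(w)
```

hevnqhevnq

reverse → 'sbnhevnq'
slice [3:8] → 'hevnq'
repeat ×2 → 'hevnqhevnq'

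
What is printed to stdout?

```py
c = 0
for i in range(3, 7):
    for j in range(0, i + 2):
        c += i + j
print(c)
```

i=3,j=0: c = 0+3 = 3
i=3,j=1: c = 3+4 = 7
i=3,j=2: c = 7+5 = 12
i=3,j=3: c = 12+6 = 18
i=3,j=4: c = 18+7 = 25
i=4,j=0: c = 25+4 = 29
i=4,j=1: c = 29+5 = 34
i=4,j=2: c = 34+6 = 40
i=4,j=3: c = 40+7 = 47
i=4,j=4: c = 47+8 = 55
i=4,j=5: c = 55+9 = 64
i=5,j=0: c = 64+5 = 69
i=5,j=1: c = 69+6 = 75
i=5,j=2: c = 75+7 = 82
i=5,j=3: c = 82+8 = 90
i=5,j=4: c = 90+9 = 99
i=5,j=5: c = 99+10 = 109
i=5,j=6: c = 109+11 = 120
i=6,j=0: c = 120+6 = 126
i=6,j=1: c = 126+7 = 133
i=6,j=2: c = 133+8 = 141
i=6,j=3: c = 141+9 = 150
i=6,j=4: c = 150+10 = 160
i=6,j=5: c = 160+11 = 171
i=6,j=6: c = 171+12 = 183
i=6,j=7: c = 183+13 = 196

196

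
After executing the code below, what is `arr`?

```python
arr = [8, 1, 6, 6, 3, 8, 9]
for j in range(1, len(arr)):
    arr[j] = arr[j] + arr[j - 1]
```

[8, 9, 15, 21, 24, 32, 41]

j=1: arr[1] = 1+8 = 9 → [8, 9, 6, 6, 3, 8, 9]
j=2: arr[2] = 6+9 = 15 → [8, 9, 15, 6, 3, 8, 9]
j=3: arr[3] = 6+15 = 21 → [8, 9, 15, 21, 3, 8, 9]
j=4: arr[4] = 3+21 = 24 → [8, 9, 15, 21, 24, 8, 9]
j=5: arr[5] = 8+24 = 32 → [8, 9, 15, 21, 24, 32, 9]
j=6: arr[6] = 9+32 = 41 → [8, 9, 15, 21, 24, 32, 41]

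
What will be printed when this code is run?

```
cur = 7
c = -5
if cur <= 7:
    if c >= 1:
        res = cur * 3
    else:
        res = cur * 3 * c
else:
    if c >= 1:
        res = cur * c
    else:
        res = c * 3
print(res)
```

-105

cur=7, c=-5
cur <= 7 is True; c >= 1 is False
→ res = cur * 3 * c = -105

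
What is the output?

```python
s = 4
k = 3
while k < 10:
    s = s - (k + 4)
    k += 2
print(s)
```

k=3: s = 4-7 = -3
k=5: s = (-3)-9 = -12
k=7: s = (-12)-11 = -23
k=9: s = (-23)-13 = -36

-36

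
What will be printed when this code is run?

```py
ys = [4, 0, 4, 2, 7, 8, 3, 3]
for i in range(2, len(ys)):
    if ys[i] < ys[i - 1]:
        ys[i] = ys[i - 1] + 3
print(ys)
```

i=2: 4>=0, unchanged → [4, 0, 4, 2, 7, 8, 3, 3]
i=3: 2<4, ys[3] = 4+3 = 7 → [4, 0, 4, 7, 7, 8, 3, 3]
i=4: 7>=7, unchanged → [4, 0, 4, 7, 7, 8, 3, 3]
i=5: 8>=7, unchanged → [4, 0, 4, 7, 7, 8, 3, 3]
i=6: 3<8, ys[6] = 8+3 = 11 → [4, 0, 4, 7, 7, 8, 11, 3]
i=7: 3<11, ys[7] = 11+3 = 14 → [4, 0, 4, 7, 7, 8, 11, 14]

[4, 0, 4, 7, 7, 8, 11, 14]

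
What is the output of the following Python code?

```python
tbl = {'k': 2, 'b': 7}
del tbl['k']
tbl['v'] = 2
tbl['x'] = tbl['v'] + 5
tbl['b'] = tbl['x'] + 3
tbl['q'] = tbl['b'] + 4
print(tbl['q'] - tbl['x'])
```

7

del 'k' → {'b': 7}
tbl['v'] = 2 → {'b': 7, 'v': 2}
tbl['x'] = tbl['v']+5 = 7 → {'b': 7, 'v': 2, 'x': 7}
tbl['b'] = tbl['x']+3 = 10 → {'b': 10, 'v': 2, 'x': 7}
tbl['q'] = tbl['b']+4 = 14 → {'b': 10, 'v': 2, 'x': 7, 'q': 14}
tbl['q']-tbl['x'] = 14-7 = 7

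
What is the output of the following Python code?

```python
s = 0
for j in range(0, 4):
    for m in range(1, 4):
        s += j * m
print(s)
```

j=0,m=1: s = 0+0 = 0
j=0,m=2: s = 0+0 = 0
j=0,m=3: s = 0+0 = 0
j=1,m=1: s = 0+1 = 1
j=1,m=2: s = 1+2 = 3
j=1,m=3: s = 3+3 = 6
j=2,m=1: s = 6+2 = 8
j=2,m=2: s = 8+4 = 12
j=2,m=3: s = 12+6 = 18
j=3,m=1: s = 18+3 = 21
j=3,m=2: s = 21+6 = 27
j=3,m=3: s = 27+9 = 36

36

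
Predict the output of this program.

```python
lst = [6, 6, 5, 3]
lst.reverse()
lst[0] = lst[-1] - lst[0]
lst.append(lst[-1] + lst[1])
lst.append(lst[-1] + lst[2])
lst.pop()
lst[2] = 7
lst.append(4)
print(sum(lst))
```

reverse → [3, 5, 6, 6]
lst[0] = lst[-1]-lst[0] = 6-3 = 3 → [3, 5, 6, 6]
append lst[-1]+lst[1] = 6+5 = 11 → [3, 5, 6, 6, 11]
append lst[-1]+lst[2] = 11+6 = 17 → [3, 5, 6, 6, 11, 17]
pop() removes 17 → [3, 5, 6, 6, 11]
lst[2] = 7 → [3, 5, 7, 6, 11]
append 4 → [3, 5, 7, 6, 11, 4]
sum = 36

36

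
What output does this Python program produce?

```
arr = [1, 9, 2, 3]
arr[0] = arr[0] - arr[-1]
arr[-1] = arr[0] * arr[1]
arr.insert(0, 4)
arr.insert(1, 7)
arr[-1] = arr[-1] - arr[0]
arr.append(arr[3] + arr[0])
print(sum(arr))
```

11

arr[0] = arr[0]-arr[-1] = 1-3 = -2 → [-2, 9, 2, 3]
arr[-1] = arr[0]*arr[1] = (-2)*9 = -18 → [-2, 9, 2, -18]
insert 4 at 0 → [4, -2, 9, 2, -18]
insert 7 at 1 → [4, 7, -2, 9, 2, -18]
arr[-1] = arr[-1]-arr[0] = (-18)-4 = -22 → [4, 7, -2, 9, 2, -22]
append arr[3]+arr[0] = 9+4 = 13 → [4, 7, -2, 9, 2, -22, 13]
sum = 11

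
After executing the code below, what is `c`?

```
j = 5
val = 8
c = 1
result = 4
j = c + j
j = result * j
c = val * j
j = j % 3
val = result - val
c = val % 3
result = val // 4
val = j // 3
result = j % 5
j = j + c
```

2

j = 1+5 = 6
j = 4*6 = 24
c = 8*24 = 192
j = 24%3 = 0
val = 4-8 = -4
c = (-4)%3 = 2
result = (-4)//4 = -1
val = 0//3 = 0
result = 0%5 = 0
j = 0+2 = 2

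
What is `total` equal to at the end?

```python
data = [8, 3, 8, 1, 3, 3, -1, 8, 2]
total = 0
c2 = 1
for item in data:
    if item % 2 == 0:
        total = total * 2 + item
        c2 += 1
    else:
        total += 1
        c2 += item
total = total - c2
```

124

item=8: even, total = 0*2+8 = 8; c2=2
item=3: not even, total = 8+1 = 9; c2=5
item=8: even, total = 9*2+8 = 26; c2=6
item=1: not even, total = 26+1 = 27; c2=7
item=3: not even, total = 27+1 = 28; c2=10
item=3: not even, total = 28+1 = 29; c2=13
item=-1: not even, total = 29+1 = 30; c2=12
item=8: even, total = 30*2+8 = 68; c2=13
item=2: even, total = 68*2+2 = 138; c2=14
total-c2 = 138-14 = 124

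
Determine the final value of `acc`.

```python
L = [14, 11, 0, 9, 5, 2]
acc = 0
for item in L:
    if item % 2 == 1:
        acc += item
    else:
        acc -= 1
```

item=14: not odd, acc = 0-1 = -1
item=11: odd, acc = (-1)+11 = 10
item=0: not odd, acc = 10-1 = 9
item=9: odd, acc = 9+9 = 18
item=5: odd, acc = 18+5 = 23
item=2: not odd, acc = 23-1 = 22

22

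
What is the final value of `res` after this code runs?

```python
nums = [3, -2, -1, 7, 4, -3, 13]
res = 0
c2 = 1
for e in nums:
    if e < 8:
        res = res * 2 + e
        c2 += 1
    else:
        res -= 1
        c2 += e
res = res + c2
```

e=3: <8, res = 0*2+3 = 3; c2=2
e=-2: <8, res = 3*2+(-2) = 4; c2=3
e=-1: <8, res = 4*2+(-1) = 7; c2=4
e=7: <8, res = 7*2+7 = 21; c2=5
e=4: <8, res = 21*2+4 = 46; c2=6
e=-3: <8, res = 46*2+(-3) = 89; c2=7
e=13: not <8, res = 89-1 = 88; c2=20
res+c2 = 88+20 = 108

108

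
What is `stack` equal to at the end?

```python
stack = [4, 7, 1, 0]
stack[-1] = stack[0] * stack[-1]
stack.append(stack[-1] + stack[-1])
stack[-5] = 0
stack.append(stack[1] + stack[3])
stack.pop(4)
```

[0, 7, 1, 0, 7]

stack[-1] = stack[0]*stack[-1] = 4*0 = 0 → [4, 7, 1, 0]
append stack[-1]+stack[-1] = 0+0 = 0 → [4, 7, 1, 0, 0]
stack[-5] = 0 → [0, 7, 1, 0, 0]
append stack[1]+stack[3] = 7+0 = 7 → [0, 7, 1, 0, 0, 7]
pop(4) removes 0 → [0, 7, 1, 0, 7]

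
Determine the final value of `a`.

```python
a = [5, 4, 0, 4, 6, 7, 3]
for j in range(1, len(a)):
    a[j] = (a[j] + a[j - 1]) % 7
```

j=1: a[1] = (4+5)%7 = 2 → [5, 2, 0, 4, 6, 7, 3]
j=2: a[2] = (0+2)%7 = 2 → [5, 2, 2, 4, 6, 7, 3]
j=3: a[3] = (4+2)%7 = 6 → [5, 2, 2, 6, 6, 7, 3]
j=4: a[4] = (6+6)%7 = 5 → [5, 2, 2, 6, 5, 7, 3]
j=5: a[5] = (7+5)%7 = 5 → [5, 2, 2, 6, 5, 5, 3]
j=6: a[6] = (3+5)%7 = 1 → [5, 2, 2, 6, 5, 5, 1]

[5, 2, 2, 6, 5, 5, 1]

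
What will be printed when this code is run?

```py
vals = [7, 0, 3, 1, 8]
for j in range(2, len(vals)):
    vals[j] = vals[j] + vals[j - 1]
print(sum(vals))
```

j=2: vals[2] = 3+0 = 3 → [7, 0, 3, 1, 8]
j=3: vals[3] = 1+3 = 4 → [7, 0, 3, 4, 8]
j=4: vals[4] = 8+4 = 12 → [7, 0, 3, 4, 12]
sum = 26

26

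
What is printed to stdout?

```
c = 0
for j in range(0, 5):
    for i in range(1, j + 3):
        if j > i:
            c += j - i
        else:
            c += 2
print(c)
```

j=0,i=1: not 0>1, c = 0+2 = 2
j=0,i=2: not 0>2, c = 2+2 = 4
j=1,i=1: not 1>1, c = 4+2 = 6
j=1,i=2: not 1>2, c = 6+2 = 8
j=1,i=3: not 1>3, c = 8+2 = 10
j=2,i=1: 2>1, c = 10+1 = 11
j=2,i=2: not 2>2, c = 11+2 = 13
j=2,i=3: not 2>3, c = 13+2 = 15
j=2,i=4: not 2>4, c = 15+2 = 17
j=3,i=1: 3>1, c = 17+2 = 19
j=3,i=2: 3>2, c = 19+1 = 20
j=3,i=3: not 3>3, c = 20+2 = 22
j=3,i=4: not 3>4, c = 22+2 = 24
j=3,i=5: not 3>5, c = 24+2 = 26
j=4,i=1: 4>1, c = 26+3 = 29
j=4,i=2: 4>2, c = 29+2 = 31
j=4,i=3: 4>3, c = 31+1 = 32
j=4,i=4: not 4>4, c = 32+2 = 34
j=4,i=5: not 4>5, c = 34+2 = 36
j=4,i=6: not 4>6, c = 36+2 = 38

38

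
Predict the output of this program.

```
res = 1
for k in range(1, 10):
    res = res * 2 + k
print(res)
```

1525

k=1: res = 1*2+1 = 3
k=2: res = 3*2+2 = 8
k=3: res = 8*2+3 = 19
k=4: res = 19*2+4 = 42
k=5: res = 42*2+5 = 89
k=6: res = 89*2+6 = 184
k=7: res = 184*2+7 = 375
k=8: res = 375*2+8 = 758
k=9: res = 758*2+9 = 1525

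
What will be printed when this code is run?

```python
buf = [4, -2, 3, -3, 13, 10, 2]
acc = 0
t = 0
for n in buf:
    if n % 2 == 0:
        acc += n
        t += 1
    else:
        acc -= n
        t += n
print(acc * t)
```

n=4: even, acc = 0+4 = 4; t=1
n=-2: even, acc = 4+(-2) = 2; t=2
n=3: not even, acc = 2-3 = -1; t=5
n=-3: not even, acc = (-1)-(-3) = 2; t=2
n=13: not even, acc = 2-13 = -11; t=15
n=10: even, acc = (-11)+10 = -1; t=16
n=2: even, acc = (-1)+2 = 1; t=17
acc*t = 1*17 = 17

17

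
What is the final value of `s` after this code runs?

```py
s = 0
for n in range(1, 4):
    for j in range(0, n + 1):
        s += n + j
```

30

n=1,j=0: s = 0+1 = 1
n=1,j=1: s = 1+2 = 3
n=2,j=0: s = 3+2 = 5
n=2,j=1: s = 5+3 = 8
n=2,j=2: s = 8+4 = 12
n=3,j=0: s = 12+3 = 15
n=3,j=1: s = 15+4 = 19
n=3,j=2: s = 19+5 = 24
n=3,j=3: s = 24+6 = 30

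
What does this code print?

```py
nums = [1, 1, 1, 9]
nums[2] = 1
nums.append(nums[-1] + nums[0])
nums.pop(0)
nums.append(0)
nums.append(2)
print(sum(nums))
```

nums[2] = 1 → [1, 1, 1, 9]
append nums[-1]+nums[0] = 9+1 = 10 → [1, 1, 1, 9, 10]
pop(0) removes 1 → [1, 1, 9, 10]
append 0 → [1, 1, 9, 10, 0]
append 2 → [1, 1, 9, 10, 0, 2]
sum = 23

23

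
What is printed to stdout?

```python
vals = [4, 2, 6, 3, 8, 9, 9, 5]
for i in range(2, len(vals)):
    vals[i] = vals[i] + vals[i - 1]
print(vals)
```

i=2: vals[2] = 6+2 = 8 → [4, 2, 8, 3, 8, 9, 9, 5]
i=3: vals[3] = 3+8 = 11 → [4, 2, 8, 11, 8, 9, 9, 5]
i=4: vals[4] = 8+11 = 19 → [4, 2, 8, 11, 19, 9, 9, 5]
i=5: vals[5] = 9+19 = 28 → [4, 2, 8, 11, 19, 28, 9, 5]
i=6: vals[6] = 9+28 = 37 → [4, 2, 8, 11, 19, 28, 37, 5]
i=7: vals[7] = 5+37 = 42 → [4, 2, 8, 11, 19, 28, 37, 42]

[4, 2, 8, 11, 19, 28, 37, 42]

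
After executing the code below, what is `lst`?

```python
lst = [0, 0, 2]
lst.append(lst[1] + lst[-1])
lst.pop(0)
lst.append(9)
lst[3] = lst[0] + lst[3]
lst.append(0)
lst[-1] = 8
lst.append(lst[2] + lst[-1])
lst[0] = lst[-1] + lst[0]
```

append lst[1]+lst[-1] = 0+2 = 2 → [0, 0, 2, 2]
pop(0) removes 0 → [0, 2, 2]
append 9 → [0, 2, 2, 9]
lst[3] = lst[0]+lst[3] = 0+9 = 9 → [0, 2, 2, 9]
append 0 → [0, 2, 2, 9, 0]
lst[-1] = 8 → [0, 2, 2, 9, 8]
append lst[2]+lst[-1] = 2+8 = 10 → [0, 2, 2, 9, 8, 10]
lst[0] = lst[-1]+lst[0] = 10+0 = 10 → [10, 2, 2, 9, 8, 10]

[10, 2, 2, 9, 8, 10]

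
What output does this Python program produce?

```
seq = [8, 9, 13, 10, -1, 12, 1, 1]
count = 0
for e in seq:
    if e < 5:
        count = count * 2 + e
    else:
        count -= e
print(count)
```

-369

e=8: not <5, count = 0-8 = -8
e=9: not <5, count = (-8)-9 = -17
e=13: not <5, count = (-17)-13 = -30
e=10: not <5, count = (-30)-10 = -40
e=-1: <5, count = (-40)*2+(-1) = -81
e=12: not <5, count = (-81)-12 = -93
e=1: <5, count = (-93)*2+1 = -185
e=1: <5, count = (-185)*2+1 = -369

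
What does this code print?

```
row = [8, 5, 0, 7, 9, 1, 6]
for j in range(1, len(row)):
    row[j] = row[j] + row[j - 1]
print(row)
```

[8, 13, 13, 20, 29, 30, 36]

j=1: row[1] = 5+8 = 13 → [8, 13, 0, 7, 9, 1, 6]
j=2: row[2] = 0+13 = 13 → [8, 13, 13, 7, 9, 1, 6]
j=3: row[3] = 7+13 = 20 → [8, 13, 13, 20, 9, 1, 6]
j=4: row[4] = 9+20 = 29 → [8, 13, 13, 20, 29, 1, 6]
j=5: row[5] = 1+29 = 30 → [8, 13, 13, 20, 29, 30, 6]
j=6: row[6] = 6+30 = 36 → [8, 13, 13, 20, 29, 30, 36]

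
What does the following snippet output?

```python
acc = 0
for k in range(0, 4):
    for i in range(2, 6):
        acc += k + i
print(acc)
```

k=0,i=2: acc = 0+2 = 2
k=0,i=3: acc = 2+3 = 5
k=0,i=4: acc = 5+4 = 9
k=0,i=5: acc = 9+5 = 14
k=1,i=2: acc = 14+3 = 17
k=1,i=3: acc = 17+4 = 21
k=1,i=4: acc = 21+5 = 26
k=1,i=5: acc = 26+6 = 32
k=2,i=2: acc = 32+4 = 36
k=2,i=3: acc = 36+5 = 41
k=2,i=4: acc = 41+6 = 47
k=2,i=5: acc = 47+7 = 54
k=3,i=2: acc = 54+5 = 59
k=3,i=3: acc = 59+6 = 65
k=3,i=4: acc = 65+7 = 72
k=3,i=5: acc = 72+8 = 80

80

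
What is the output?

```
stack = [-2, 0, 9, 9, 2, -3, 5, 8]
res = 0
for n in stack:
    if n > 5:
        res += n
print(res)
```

26

n=-2: not >5
n=0: not >5
n=9: >5, res = 0+9 = 9
n=9: >5, res = 9+9 = 18
n=2: not >5
n=-3: not >5
n=5: not >5
n=8: >5, res = 18+8 = 26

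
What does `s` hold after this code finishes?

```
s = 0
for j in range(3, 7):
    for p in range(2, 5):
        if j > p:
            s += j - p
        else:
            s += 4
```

j=3,p=2: 3>2, s = 0+1 = 1
j=3,p=3: not 3>3, s = 1+4 = 5
j=3,p=4: not 3>4, s = 5+4 = 9
j=4,p=2: 4>2, s = 9+2 = 11
j=4,p=3: 4>3, s = 11+1 = 12
j=4,p=4: not 4>4, s = 12+4 = 16
j=5,p=2: 5>2, s = 16+3 = 19
j=5,p=3: 5>3, s = 19+2 = 21
j=5,p=4: 5>4, s = 21+1 = 22
j=6,p=2: 6>2, s = 22+4 = 26
j=6,p=3: 6>3, s = 26+3 = 29
j=6,p=4: 6>4, s = 29+2 = 31

31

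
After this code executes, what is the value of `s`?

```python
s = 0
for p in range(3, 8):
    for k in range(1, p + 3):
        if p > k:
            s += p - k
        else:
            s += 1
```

70

p=3,k=1: 3>1, s = 0+2 = 2
p=3,k=2: 3>2, s = 2+1 = 3
p=3,k=3: not 3>3, s = 3+1 = 4
p=3,k=4: not 3>4, s = 4+1 = 5
p=3,k=5: not 3>5, s = 5+1 = 6
p=4,k=1: 4>1, s = 6+3 = 9
p=4,k=2: 4>2, s = 9+2 = 11
p=4,k=3: 4>3, s = 11+1 = 12
p=4,k=4: not 4>4, s = 12+1 = 13
p=4,k=5: not 4>5, s = 13+1 = 14
p=4,k=6: not 4>6, s = 14+1 = 15
p=5,k=1: 5>1, s = 15+4 = 19
p=5,k=2: 5>2, s = 19+3 = 22
p=5,k=3: 5>3, s = 22+2 = 24
p=5,k=4: 5>4, s = 24+1 = 25
p=5,k=5: not 5>5, s = 25+1 = 26
p=5,k=6: not 5>6, s = 26+1 = 27
p=5,k=7: not 5>7, s = 27+1 = 28
p=6,k=1: 6>1, s = 28+5 = 33
p=6,k=2: 6>2, s = 33+4 = 37
p=6,k=3: 6>3, s = 37+3 = 40
p=6,k=4: 6>4, s = 40+2 = 42
p=6,k=5: 6>5, s = 42+1 = 43
p=6,k=6: not 6>6, s = 43+1 = 44
p=6,k=7: not 6>7, s = 44+1 = 45
p=6,k=8: not 6>8, s = 45+1 = 46
p=7,k=1: 7>1, s = 46+6 = 52
p=7,k=2: 7>2, s = 52+5 = 57
p=7,k=3: 7>3, s = 57+4 = 61
p=7,k=4: 7>4, s = 61+3 = 64
p=7,k=5: 7>5, s = 64+2 = 66
p=7,k=6: 7>6, s = 66+1 = 67
p=7,k=7: not 7>7, s = 67+1 = 68
p=7,k=8: not 7>8, s = 68+1 = 69
p=7,k=9: not 7>9, s = 69+1 = 70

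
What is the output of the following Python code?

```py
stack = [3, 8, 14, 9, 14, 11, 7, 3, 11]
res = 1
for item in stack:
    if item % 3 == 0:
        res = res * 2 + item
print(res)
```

item=3: %3==0, res = 1*2+3 = 5
item=8: not %3==0
item=14: not %3==0
item=9: %3==0, res = 5*2+9 = 19
item=14: not %3==0
item=11: not %3==0
item=7: not %3==0
item=3: %3==0, res = 19*2+3 = 41
item=11: not %3==0

41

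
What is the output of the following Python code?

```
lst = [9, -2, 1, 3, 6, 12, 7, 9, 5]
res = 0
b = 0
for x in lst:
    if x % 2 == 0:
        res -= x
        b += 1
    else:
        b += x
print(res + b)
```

x=9: not even; b=9
x=-2: even, res = 0-(-2) = 2; b=10
x=1: not even; b=11
x=3: not even; b=14
x=6: even, res = 2-6 = -4; b=15
x=12: even, res = (-4)-12 = -16; b=16
x=7: not even; b=23
x=9: not even; b=32
x=5: not even; b=37
res+b = (-16)+37 = 21

21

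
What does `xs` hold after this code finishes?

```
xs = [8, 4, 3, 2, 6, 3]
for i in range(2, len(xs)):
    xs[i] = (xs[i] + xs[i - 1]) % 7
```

i=2: xs[2] = (3+4)%7 = 0 → [8, 4, 0, 2, 6, 3]
i=3: xs[3] = (2+0)%7 = 2 → [8, 4, 0, 2, 6, 3]
i=4: xs[4] = (6+2)%7 = 1 → [8, 4, 0, 2, 1, 3]
i=5: xs[5] = (3+1)%7 = 4 → [8, 4, 0, 2, 1, 4]

[8, 4, 0, 2, 1, 4]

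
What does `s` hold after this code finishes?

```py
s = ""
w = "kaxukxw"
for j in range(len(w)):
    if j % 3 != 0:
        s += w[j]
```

j=0: skip
j=1: add 'a' → 'a'
j=2: add 'x' → 'ax'
j=3: skip
j=4: add 'k' → 'axk'
j=5: add 'x' → 'axkx'
j=6: skip

'axkx'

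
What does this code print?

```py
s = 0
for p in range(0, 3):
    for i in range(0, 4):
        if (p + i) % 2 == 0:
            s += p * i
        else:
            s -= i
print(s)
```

p=0,i=0: even sum, s = 0+0 = 0
p=0,i=1: odd sum, s = 0-1 = -1
p=0,i=2: even sum, s = (-1)+0 = -1
p=0,i=3: odd sum, s = (-1)-3 = -4
p=1,i=0: odd sum, s = (-4)-0 = -4
p=1,i=1: even sum, s = (-4)+1 = -3
p=1,i=2: odd sum, s = (-3)-2 = -5
p=1,i=3: even sum, s = (-5)+3 = -2
p=2,i=0: even sum, s = (-2)+0 = -2
p=2,i=1: odd sum, s = (-2)-1 = -3
p=2,i=2: even sum, s = (-3)+4 = 1
p=2,i=3: odd sum, s = 1-3 = -2

-2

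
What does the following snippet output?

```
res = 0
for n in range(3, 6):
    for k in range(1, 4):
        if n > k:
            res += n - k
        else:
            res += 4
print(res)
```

n=3,k=1: 3>1, res = 0+2 = 2
n=3,k=2: 3>2, res = 2+1 = 3
n=3,k=3: not 3>3, res = 3+4 = 7
n=4,k=1: 4>1, res = 7+3 = 10
n=4,k=2: 4>2, res = 10+2 = 12
n=4,k=3: 4>3, res = 12+1 = 13
n=5,k=1: 5>1, res = 13+4 = 17
n=5,k=2: 5>2, res = 17+3 = 20
n=5,k=3: 5>3, res = 20+2 = 22

22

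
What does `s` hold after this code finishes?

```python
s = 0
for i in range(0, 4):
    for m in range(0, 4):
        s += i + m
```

48

i=0,m=0: s = 0+0 = 0
i=0,m=1: s = 0+1 = 1
i=0,m=2: s = 1+2 = 3
i=0,m=3: s = 3+3 = 6
i=1,m=0: s = 6+1 = 7
i=1,m=1: s = 7+2 = 9
i=1,m=2: s = 9+3 = 12
i=1,m=3: s = 12+4 = 16
i=2,m=0: s = 16+2 = 18
i=2,m=1: s = 18+3 = 21
i=2,m=2: s = 21+4 = 25
i=2,m=3: s = 25+5 = 30
i=3,m=0: s = 30+3 = 33
i=3,m=1: s = 33+4 = 37
i=3,m=2: s = 37+5 = 42
i=3,m=3: s = 42+6 = 48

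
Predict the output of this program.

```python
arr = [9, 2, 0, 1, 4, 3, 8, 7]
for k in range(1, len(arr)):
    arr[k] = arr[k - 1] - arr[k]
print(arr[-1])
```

-16

k=1: arr[1] = 9-2 = 7 → [9, 7, 0, 1, 4, 3, 8, 7]
k=2: arr[2] = 7-0 = 7 → [9, 7, 7, 1, 4, 3, 8, 7]
k=3: arr[3] = 7-1 = 6 → [9, 7, 7, 6, 4, 3, 8, 7]
k=4: arr[4] = 6-4 = 2 → [9, 7, 7, 6, 2, 3, 8, 7]
k=5: arr[5] = 2-3 = -1 → [9, 7, 7, 6, 2, -1, 8, 7]
k=6: arr[6] = (-1)-8 = -9 → [9, 7, 7, 6, 2, -1, -9, 7]
k=7: arr[7] = (-9)-7 = -16 → [9, 7, 7, 6, 2, -1, -9, -16]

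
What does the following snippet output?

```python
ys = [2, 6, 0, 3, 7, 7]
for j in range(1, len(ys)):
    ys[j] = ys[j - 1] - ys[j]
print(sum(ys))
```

j=1: ys[1] = 2-6 = -4 → [2, -4, 0, 3, 7, 7]
j=2: ys[2] = (-4)-0 = -4 → [2, -4, -4, 3, 7, 7]
j=3: ys[3] = (-4)-3 = -7 → [2, -4, -4, -7, 7, 7]
j=4: ys[4] = (-7)-7 = -14 → [2, -4, -4, -7, -14, 7]
j=5: ys[5] = (-14)-7 = -21 → [2, -4, -4, -7, -14, -21]
sum = -48

-48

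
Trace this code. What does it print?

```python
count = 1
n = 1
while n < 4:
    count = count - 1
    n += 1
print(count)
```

-2

n=1: count = 1-1 = 0
n=2: count = 0-1 = -1
n=3: count = (-1)-1 = -2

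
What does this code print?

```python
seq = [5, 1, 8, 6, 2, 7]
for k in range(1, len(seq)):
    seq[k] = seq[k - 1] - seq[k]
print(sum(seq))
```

k=1: seq[1] = 5-1 = 4 → [5, 4, 8, 6, 2, 7]
k=2: seq[2] = 4-8 = -4 → [5, 4, -4, 6, 2, 7]
k=3: seq[3] = (-4)-6 = -10 → [5, 4, -4, -10, 2, 7]
k=4: seq[4] = (-10)-2 = -12 → [5, 4, -4, -10, -12, 7]
k=5: seq[5] = (-12)-7 = -19 → [5, 4, -4, -10, -12, -19]
sum = -36

-36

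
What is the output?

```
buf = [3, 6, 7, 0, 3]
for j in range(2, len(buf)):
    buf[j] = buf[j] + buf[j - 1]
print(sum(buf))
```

j=2: buf[2] = 7+6 = 13 → [3, 6, 13, 0, 3]
j=3: buf[3] = 0+13 = 13 → [3, 6, 13, 13, 3]
j=4: buf[4] = 3+13 = 16 → [3, 6, 13, 13, 16]
sum = 51

51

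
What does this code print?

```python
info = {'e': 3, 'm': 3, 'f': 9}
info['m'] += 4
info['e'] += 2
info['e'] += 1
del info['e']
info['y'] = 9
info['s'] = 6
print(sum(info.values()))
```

info['m'] = 3+4 = 7 → {'e': 3, 'm': 7, 'f': 9}
info['e'] = 3+2 = 5 → {'e': 5, 'm': 7, 'f': 9}
info['e'] = 5+1 = 6 → {'e': 6, 'm': 7, 'f': 9}
del 'e' → {'m': 7, 'f': 9}
info['y'] = 9 → {'m': 7, 'f': 9, 'y': 9}
info['s'] = 6 → {'m': 7, 'f': 9, 'y': 9, 's': 6}
sum of values = 31

31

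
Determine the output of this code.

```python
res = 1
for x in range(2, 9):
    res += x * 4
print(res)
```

141

x=2: res = 1+2*4 = 9
x=3: res = 9+3*4 = 21
x=4: res = 21+4*4 = 37
x=5: res = 37+5*4 = 57
x=6: res = 57+6*4 = 81
x=7: res = 81+7*4 = 109
x=8: res = 109+8*4 = 141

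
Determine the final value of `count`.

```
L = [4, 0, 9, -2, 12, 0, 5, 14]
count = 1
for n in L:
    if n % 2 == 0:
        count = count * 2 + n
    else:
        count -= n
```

84

n=4: even, count = 1*2+4 = 6
n=0: even, count = 6*2+0 = 12
n=9: not even, count = 12-9 = 3
n=-2: even, count = 3*2+(-2) = 4
n=12: even, count = 4*2+12 = 20
n=0: even, count = 20*2+0 = 40
n=5: not even, count = 40-5 = 35
n=14: even, count = 35*2+14 = 84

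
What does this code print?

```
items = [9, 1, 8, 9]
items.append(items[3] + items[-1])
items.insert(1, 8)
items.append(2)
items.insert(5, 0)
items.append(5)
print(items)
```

[9, 8, 1, 8, 9, 0, 18, 2, 5]

append items[3]+items[-1] = 9+9 = 18 → [9, 1, 8, 9, 18]
insert 8 at 1 → [9, 8, 1, 8, 9, 18]
append 2 → [9, 8, 1, 8, 9, 18, 2]
insert 0 at 5 → [9, 8, 1, 8, 9, 0, 18, 2]
append 5 → [9, 8, 1, 8, 9, 0, 18, 2, 5]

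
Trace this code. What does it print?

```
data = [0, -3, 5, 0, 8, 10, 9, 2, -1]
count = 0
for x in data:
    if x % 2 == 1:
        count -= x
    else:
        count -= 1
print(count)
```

-15

x=0: not odd, count = 0-1 = -1
x=-3: odd, count = (-1)-(-3) = 2
x=5: odd, count = 2-5 = -3
x=0: not odd, count = (-3)-1 = -4
x=8: not odd, count = (-4)-1 = -5
x=10: not odd, count = (-5)-1 = -6
x=9: odd, count = (-6)-9 = -15
x=2: not odd, count = (-15)-1 = -16
x=-1: odd, count = (-16)-(-1) = -15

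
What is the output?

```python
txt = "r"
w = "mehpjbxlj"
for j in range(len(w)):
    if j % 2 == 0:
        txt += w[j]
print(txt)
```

rmhjxj

j=0: add 'm' → 'rm'
j=1: skip
j=2: add 'h' → 'rmh'
j=3: skip
j=4: add 'j' → 'rmhj'
j=5: skip
j=6: add 'x' → 'rmhjx'
j=7: skip
j=8: add 'j' → 'rmhjxj'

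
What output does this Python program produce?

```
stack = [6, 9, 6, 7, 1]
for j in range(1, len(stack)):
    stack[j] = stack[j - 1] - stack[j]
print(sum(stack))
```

-39

j=1: stack[1] = 6-9 = -3 → [6, -3, 6, 7, 1]
j=2: stack[2] = (-3)-6 = -9 → [6, -3, -9, 7, 1]
j=3: stack[3] = (-9)-7 = -16 → [6, -3, -9, -16, 1]
j=4: stack[4] = (-16)-1 = -17 → [6, -3, -9, -16, -17]
sum = -39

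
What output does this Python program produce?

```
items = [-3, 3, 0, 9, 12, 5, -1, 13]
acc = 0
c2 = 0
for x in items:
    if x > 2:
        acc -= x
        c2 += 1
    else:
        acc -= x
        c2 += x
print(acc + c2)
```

-37

x=-3: not >2, acc = 0-(-3) = 3; c2=-3
x=3: >2, acc = 3-3 = 0; c2=-2
x=0: not >2, acc = 0-0 = 0; c2=-2
x=9: >2, acc = 0-9 = -9; c2=-1
x=12: >2, acc = (-9)-12 = -21; c2=0
x=5: >2, acc = (-21)-5 = -26; c2=1
x=-1: not >2, acc = (-26)-(-1) = -25; c2=0
x=13: >2, acc = (-25)-13 = -38; c2=1
acc+c2 = (-38)+1 = -37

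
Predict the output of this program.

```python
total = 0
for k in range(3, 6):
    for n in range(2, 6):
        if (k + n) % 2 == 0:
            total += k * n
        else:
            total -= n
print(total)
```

k=3,n=2: odd sum, total = 0-2 = -2
k=3,n=3: even sum, total = (-2)+9 = 7
k=3,n=4: odd sum, total = 7-4 = 3
k=3,n=5: even sum, total = 3+15 = 18
k=4,n=2: even sum, total = 18+8 = 26
k=4,n=3: odd sum, total = 26-3 = 23
k=4,n=4: even sum, total = 23+16 = 39
k=4,n=5: odd sum, total = 39-5 = 34
k=5,n=2: odd sum, total = 34-2 = 32
k=5,n=3: even sum, total = 32+15 = 47
k=5,n=4: odd sum, total = 47-4 = 43
k=5,n=5: even sum, total = 43+25 = 68

68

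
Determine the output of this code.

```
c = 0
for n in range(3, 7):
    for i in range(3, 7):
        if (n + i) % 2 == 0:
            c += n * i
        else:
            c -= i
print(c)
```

128

n=3,i=3: even sum, c = 0+9 = 9
n=3,i=4: odd sum, c = 9-4 = 5
n=3,i=5: even sum, c = 5+15 = 20
n=3,i=6: odd sum, c = 20-6 = 14
n=4,i=3: odd sum, c = 14-3 = 11
n=4,i=4: even sum, c = 11+16 = 27
n=4,i=5: odd sum, c = 27-5 = 22
n=4,i=6: even sum, c = 22+24 = 46
n=5,i=3: even sum, c = 46+15 = 61
n=5,i=4: odd sum, c = 61-4 = 57
n=5,i=5: even sum, c = 57+25 = 82
n=5,i=6: odd sum, c = 82-6 = 76
n=6,i=3: odd sum, c = 76-3 = 73
n=6,i=4: even sum, c = 73+24 = 97
n=6,i=5: odd sum, c = 97-5 = 92
n=6,i=6: even sum, c = 92+36 = 128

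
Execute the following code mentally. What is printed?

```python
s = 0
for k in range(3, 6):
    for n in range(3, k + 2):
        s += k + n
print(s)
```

75

k=3,n=3: s = 0+6 = 6
k=3,n=4: s = 6+7 = 13
k=4,n=3: s = 13+7 = 20
k=4,n=4: s = 20+8 = 28
k=4,n=5: s = 28+9 = 37
k=5,n=3: s = 37+8 = 45
k=5,n=4: s = 45+9 = 54
k=5,n=5: s = 54+10 = 64
k=5,n=6: s = 64+11 = 75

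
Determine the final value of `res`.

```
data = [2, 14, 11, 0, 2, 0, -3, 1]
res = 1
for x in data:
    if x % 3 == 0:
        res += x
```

-2

x=2: not %3==0
x=14: not %3==0
x=11: not %3==0
x=0: %3==0, res = 1+0 = 1
x=2: not %3==0
x=0: %3==0, res = 1+0 = 1
x=-3: %3==0, res = 1+(-3) = -2
x=1: not %3==0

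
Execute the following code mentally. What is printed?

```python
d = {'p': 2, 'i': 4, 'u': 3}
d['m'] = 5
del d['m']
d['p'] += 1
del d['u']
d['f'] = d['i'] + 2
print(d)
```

{'p': 3, 'i': 4, 'f': 6}

d['m'] = 5 → {'p': 2, 'i': 4, 'u': 3, 'm': 5}
del 'm' → {'p': 2, 'i': 4, 'u': 3}
d['p'] = 2+1 = 3 → {'p': 3, 'i': 4, 'u': 3}
del 'u' → {'p': 3, 'i': 4}
d['f'] = d['i']+2 = 6 → {'p': 3, 'i': 4, 'f': 6}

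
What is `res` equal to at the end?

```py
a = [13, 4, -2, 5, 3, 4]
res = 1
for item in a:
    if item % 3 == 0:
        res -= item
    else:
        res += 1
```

3

item=13: not %3==0, res = 1+1 = 2
item=4: not %3==0, res = 2+1 = 3
item=-2: not %3==0, res = 3+1 = 4
item=5: not %3==0, res = 4+1 = 5
item=3: %3==0, res = 5-3 = 2
item=4: not %3==0, res = 2+1 = 3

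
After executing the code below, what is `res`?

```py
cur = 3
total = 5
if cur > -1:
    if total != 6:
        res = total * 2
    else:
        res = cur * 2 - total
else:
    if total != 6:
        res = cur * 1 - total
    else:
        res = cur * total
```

cur=3, total=5
cur > -1 is True; total != 6 is True
→ res = total * 2 = 10

10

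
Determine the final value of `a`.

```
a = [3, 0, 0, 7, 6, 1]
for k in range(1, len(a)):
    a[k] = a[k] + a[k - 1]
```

[3, 3, 3, 10, 16, 17]

k=1: a[1] = 0+3 = 3 → [3, 3, 0, 7, 6, 1]
k=2: a[2] = 0+3 = 3 → [3, 3, 3, 7, 6, 1]
k=3: a[3] = 7+3 = 10 → [3, 3, 3, 10, 6, 1]
k=4: a[4] = 6+10 = 16 → [3, 3, 3, 10, 16, 1]
k=5: a[5] = 1+16 = 17 → [3, 3, 3, 10, 16, 17]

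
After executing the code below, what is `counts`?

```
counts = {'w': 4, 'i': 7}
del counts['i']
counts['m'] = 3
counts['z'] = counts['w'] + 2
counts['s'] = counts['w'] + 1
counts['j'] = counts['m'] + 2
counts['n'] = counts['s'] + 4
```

{'w': 4, 'm': 3, 'z': 6, 's': 5, 'j': 5, 'n': 9}

del 'i' → {'w': 4}
counts['m'] = 3 → {'w': 4, 'm': 3}
counts['z'] = counts['w']+2 = 6 → {'w': 4, 'm': 3, 'z': 6}
counts['s'] = counts['w']+1 = 5 → {'w': 4, 'm': 3, 'z': 6, 's': 5}
counts['j'] = counts['m']+2 = 5 → {'w': 4, 'm': 3, 'z': 6, 's': 5, 'j': 5}
counts['n'] = counts['s']+4 = 9 → {'w': 4, 'm': 3, 'z': 6, 's': 5, 'j': 5, 'n': 9}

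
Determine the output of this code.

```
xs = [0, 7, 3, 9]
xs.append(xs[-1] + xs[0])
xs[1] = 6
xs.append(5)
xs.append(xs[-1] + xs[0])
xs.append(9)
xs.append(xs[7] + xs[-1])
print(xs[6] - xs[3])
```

-4

append xs[-1]+xs[0] = 9+0 = 9 → [0, 7, 3, 9, 9]
xs[1] = 6 → [0, 6, 3, 9, 9]
append 5 → [0, 6, 3, 9, 9, 5]
append xs[-1]+xs[0] = 5+0 = 5 → [0, 6, 3, 9, 9, 5, 5]
append 9 → [0, 6, 3, 9, 9, 5, 5, 9]
append xs[7]+xs[-1] = 9+9 = 18 → [0, 6, 3, 9, 9, 5, 5, 9, 18]
xs[6]-xs[3] = 5-9 = -4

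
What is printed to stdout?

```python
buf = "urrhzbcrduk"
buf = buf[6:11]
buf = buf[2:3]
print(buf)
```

slice [6:11] → 'crduk'
slice [2:3] → 'd'

d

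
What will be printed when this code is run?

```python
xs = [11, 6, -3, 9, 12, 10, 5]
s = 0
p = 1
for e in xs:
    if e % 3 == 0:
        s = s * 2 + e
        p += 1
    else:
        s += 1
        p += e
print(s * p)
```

2604

e=11: not %3==0, s = 0+1 = 1; p=12
e=6: %3==0, s = 1*2+6 = 8; p=13
e=-3: %3==0, s = 8*2+(-3) = 13; p=14
e=9: %3==0, s = 13*2+9 = 35; p=15
e=12: %3==0, s = 35*2+12 = 82; p=16
e=10: not %3==0, s = 82+1 = 83; p=26
e=5: not %3==0, s = 83+1 = 84; p=31
s*p = 84*31 = 2604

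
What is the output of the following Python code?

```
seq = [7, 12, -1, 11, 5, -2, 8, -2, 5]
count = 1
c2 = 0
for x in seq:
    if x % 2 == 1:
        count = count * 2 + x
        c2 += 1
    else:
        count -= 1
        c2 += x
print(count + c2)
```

x=7: odd, count = 1*2+7 = 9; c2=1
x=12: not odd, count = 9-1 = 8; c2=13
x=-1: odd, count = 8*2+(-1) = 15; c2=14
x=11: odd, count = 15*2+11 = 41; c2=15
x=5: odd, count = 41*2+5 = 87; c2=16
x=-2: not odd, count = 87-1 = 86; c2=14
x=8: not odd, count = 86-1 = 85; c2=22
x=-2: not odd, count = 85-1 = 84; c2=20
x=5: odd, count = 84*2+5 = 173; c2=21
count+c2 = 173+21 = 194

194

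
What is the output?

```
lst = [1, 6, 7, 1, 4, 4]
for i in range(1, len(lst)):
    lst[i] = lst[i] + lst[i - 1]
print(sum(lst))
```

i=1: lst[1] = 6+1 = 7 → [1, 7, 7, 1, 4, 4]
i=2: lst[2] = 7+7 = 14 → [1, 7, 14, 1, 4, 4]
i=3: lst[3] = 1+14 = 15 → [1, 7, 14, 15, 4, 4]
i=4: lst[4] = 4+15 = 19 → [1, 7, 14, 15, 19, 4]
i=5: lst[5] = 4+19 = 23 → [1, 7, 14, 15, 19, 23]
sum = 79

79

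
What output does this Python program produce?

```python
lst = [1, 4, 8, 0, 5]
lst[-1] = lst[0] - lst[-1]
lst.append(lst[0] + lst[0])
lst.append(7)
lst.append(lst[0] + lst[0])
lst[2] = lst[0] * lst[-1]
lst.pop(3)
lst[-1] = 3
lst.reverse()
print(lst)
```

[3, 7, 2, -4, 2, 4, 1]

lst[-1] = lst[0]-lst[-1] = 1-5 = -4 → [1, 4, 8, 0, -4]
append lst[0]+lst[0] = 1+1 = 2 → [1, 4, 8, 0, -4, 2]
append 7 → [1, 4, 8, 0, -4, 2, 7]
append lst[0]+lst[0] = 1+1 = 2 → [1, 4, 8, 0, -4, 2, 7, 2]
lst[2] = lst[0]*lst[-1] = 1*2 = 2 → [1, 4, 2, 0, -4, 2, 7, 2]
pop(3) removes 0 → [1, 4, 2, -4, 2, 7, 2]
lst[-1] = 3 → [1, 4, 2, -4, 2, 7, 3]
reverse → [3, 7, 2, -4, 2, 4, 1]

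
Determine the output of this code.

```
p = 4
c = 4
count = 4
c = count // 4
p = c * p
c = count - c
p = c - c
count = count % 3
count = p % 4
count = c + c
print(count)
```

6

c = 4//4 = 1
p = 1*4 = 4
c = 4-1 = 3
p = 3-3 = 0
count = 4%3 = 1
count = 0%4 = 0
count = 3+3 = 6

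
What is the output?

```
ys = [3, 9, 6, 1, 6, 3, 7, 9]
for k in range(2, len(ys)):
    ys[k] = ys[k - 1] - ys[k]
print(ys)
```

[3, 9, 3, 2, -4, -7, -14, -23]

k=2: ys[2] = 9-6 = 3 → [3, 9, 3, 1, 6, 3, 7, 9]
k=3: ys[3] = 3-1 = 2 → [3, 9, 3, 2, 6, 3, 7, 9]
k=4: ys[4] = 2-6 = -4 → [3, 9, 3, 2, -4, 3, 7, 9]
k=5: ys[5] = (-4)-3 = -7 → [3, 9, 3, 2, -4, -7, 7, 9]
k=6: ys[6] = (-7)-7 = -14 → [3, 9, 3, 2, -4, -7, -14, 9]
k=7: ys[7] = (-14)-9 = -23 → [3, 9, 3, 2, -4, -7, -14, -23]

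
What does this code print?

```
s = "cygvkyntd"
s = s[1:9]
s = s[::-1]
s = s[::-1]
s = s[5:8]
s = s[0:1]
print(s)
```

n

slice [1:9] → 'ygvkyntd'
reverse → 'dtnykvgy'
reverse → 'ygvkyntd'
slice [5:8] → 'ntd'
slice [0:1] → 'n'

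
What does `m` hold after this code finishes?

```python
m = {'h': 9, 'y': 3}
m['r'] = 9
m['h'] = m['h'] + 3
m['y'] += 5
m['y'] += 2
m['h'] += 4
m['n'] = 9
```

{'h': 16, 'y': 10, 'r': 9, 'n': 9}

m['r'] = 9 → {'h': 9, 'y': 3, 'r': 9}
m['h'] = m['h']+3 = 12 → {'h': 12, 'y': 3, 'r': 9}
m['y'] = 3+5 = 8 → {'h': 12, 'y': 8, 'r': 9}
m['y'] = 8+2 = 10 → {'h': 12, 'y': 10, 'r': 9}
m['h'] = 12+4 = 16 → {'h': 16, 'y': 10, 'r': 9}
m['n'] = 9 → {'h': 16, 'y': 10, 'r': 9, 'n': 9}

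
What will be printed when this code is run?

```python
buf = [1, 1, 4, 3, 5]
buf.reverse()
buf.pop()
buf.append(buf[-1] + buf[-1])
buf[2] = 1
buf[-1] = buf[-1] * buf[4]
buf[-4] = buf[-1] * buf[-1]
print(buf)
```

reverse → [5, 3, 4, 1, 1]
pop() removes 1 → [5, 3, 4, 1]
append buf[-1]+buf[-1] = 1+1 = 2 → [5, 3, 4, 1, 2]
buf[2] = 1 → [5, 3, 1, 1, 2]
buf[-1] = buf[-1]*buf[4] = 2*2 = 4 → [5, 3, 1, 1, 4]
buf[-4] = buf[-1]*buf[-1] = 4*4 = 16 → [5, 16, 1, 1, 4]

[5, 16, 1, 1, 4]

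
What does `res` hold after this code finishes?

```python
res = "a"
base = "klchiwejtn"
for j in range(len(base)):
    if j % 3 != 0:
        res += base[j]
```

j=0: skip
j=1: add 'l' → 'al'
j=2: add 'c' → 'alc'
j=3: skip
j=4: add 'i' → 'alci'
j=5: add 'w' → 'alciw'
j=6: skip
j=7: add 'j' → 'alciwj'
j=8: add 't' → 'alciwjt'
j=9: skip

'alciwjt'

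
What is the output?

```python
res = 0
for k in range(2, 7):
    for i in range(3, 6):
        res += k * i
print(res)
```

240

k=2,i=3: res = 0+6 = 6
k=2,i=4: res = 6+8 = 14
k=2,i=5: res = 14+10 = 24
k=3,i=3: res = 24+9 = 33
k=3,i=4: res = 33+12 = 45
k=3,i=5: res = 45+15 = 60
k=4,i=3: res = 60+12 = 72
k=4,i=4: res = 72+16 = 88
k=4,i=5: res = 88+20 = 108
k=5,i=3: res = 108+15 = 123
k=5,i=4: res = 123+20 = 143
k=5,i=5: res = 143+25 = 168
k=6,i=3: res = 168+18 = 186
k=6,i=4: res = 186+24 = 210
k=6,i=5: res = 210+30 = 240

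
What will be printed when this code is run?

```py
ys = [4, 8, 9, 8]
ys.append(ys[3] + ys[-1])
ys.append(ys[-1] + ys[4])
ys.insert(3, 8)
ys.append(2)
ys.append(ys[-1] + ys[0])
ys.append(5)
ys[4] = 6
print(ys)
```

append ys[3]+ys[-1] = 8+8 = 16 → [4, 8, 9, 8, 16]
append ys[-1]+ys[4] = 16+16 = 32 → [4, 8, 9, 8, 16, 32]
insert 8 at 3 → [4, 8, 9, 8, 8, 16, 32]
append 2 → [4, 8, 9, 8, 8, 16, 32, 2]
append ys[-1]+ys[0] = 2+4 = 6 → [4, 8, 9, 8, 8, 16, 32, 2, 6]
append 5 → [4, 8, 9, 8, 8, 16, 32, 2, 6, 5]
ys[4] = 6 → [4, 8, 9, 8, 6, 16, 32, 2, 6, 5]

[4, 8, 9, 8, 6, 16, 32, 2, 6, 5]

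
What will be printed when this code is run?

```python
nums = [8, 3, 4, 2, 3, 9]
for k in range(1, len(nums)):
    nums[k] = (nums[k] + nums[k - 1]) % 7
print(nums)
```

[8, 4, 1, 3, 6, 1]

k=1: nums[1] = (3+8)%7 = 4 → [8, 4, 4, 2, 3, 9]
k=2: nums[2] = (4+4)%7 = 1 → [8, 4, 1, 2, 3, 9]
k=3: nums[3] = (2+1)%7 = 3 → [8, 4, 1, 3, 3, 9]
k=4: nums[4] = (3+3)%7 = 6 → [8, 4, 1, 3, 6, 9]
k=5: nums[5] = (9+6)%7 = 1 → [8, 4, 1, 3, 6, 1]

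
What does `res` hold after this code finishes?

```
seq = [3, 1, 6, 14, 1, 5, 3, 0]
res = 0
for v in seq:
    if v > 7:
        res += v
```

v=3: not >7
v=1: not >7
v=6: not >7
v=14: >7, res = 0+14 = 14
v=1: not >7
v=5: not >7
v=3: not >7
v=0: not >7

14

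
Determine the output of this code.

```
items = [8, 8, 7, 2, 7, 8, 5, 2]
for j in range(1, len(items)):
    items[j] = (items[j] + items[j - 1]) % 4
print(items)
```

j=1: items[1] = (8+8)%4 = 0 → [8, 0, 7, 2, 7, 8, 5, 2]
j=2: items[2] = (7+0)%4 = 3 → [8, 0, 3, 2, 7, 8, 5, 2]
j=3: items[3] = (2+3)%4 = 1 → [8, 0, 3, 1, 7, 8, 5, 2]
j=4: items[4] = (7+1)%4 = 0 → [8, 0, 3, 1, 0, 8, 5, 2]
j=5: items[5] = (8+0)%4 = 0 → [8, 0, 3, 1, 0, 0, 5, 2]
j=6: items[6] = (5+0)%4 = 1 → [8, 0, 3, 1, 0, 0, 1, 2]
j=7: items[7] = (2+1)%4 = 3 → [8, 0, 3, 1, 0, 0, 1, 3]

[8, 0, 3, 1, 0, 0, 1, 3]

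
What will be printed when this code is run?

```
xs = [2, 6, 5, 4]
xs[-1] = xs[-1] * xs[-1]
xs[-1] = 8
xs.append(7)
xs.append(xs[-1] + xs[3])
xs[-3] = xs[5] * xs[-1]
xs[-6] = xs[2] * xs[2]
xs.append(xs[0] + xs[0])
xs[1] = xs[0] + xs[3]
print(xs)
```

xs[-1] = xs[-1]*xs[-1] = 4*4 = 16 → [2, 6, 5, 16]
xs[-1] = 8 → [2, 6, 5, 8]
append 7 → [2, 6, 5, 8, 7]
append xs[-1]+xs[3] = 7+8 = 15 → [2, 6, 5, 8, 7, 15]
xs[-3] = xs[5]*xs[-1] = 15*15 = 225 → [2, 6, 5, 225, 7, 15]
xs[-6] = xs[2]*xs[2] = 5*5 = 25 → [25, 6, 5, 225, 7, 15]
append xs[0]+xs[0] = 25+25 = 50 → [25, 6, 5, 225, 7, 15, 50]
xs[1] = xs[0]+xs[3] = 25+225 = 250 → [25, 250, 5, 225, 7, 15, 50]

[25, 250, 5, 225, 7, 15, 50]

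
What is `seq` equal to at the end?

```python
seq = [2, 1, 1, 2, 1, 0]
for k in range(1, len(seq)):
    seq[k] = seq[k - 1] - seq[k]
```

[2, 1, 0, -2, -3, -3]

k=1: seq[1] = 2-1 = 1 → [2, 1, 1, 2, 1, 0]
k=2: seq[2] = 1-1 = 0 → [2, 1, 0, 2, 1, 0]
k=3: seq[3] = 0-2 = -2 → [2, 1, 0, -2, 1, 0]
k=4: seq[4] = (-2)-1 = -3 → [2, 1, 0, -2, -3, 0]
k=5: seq[5] = (-3)-0 = -3 → [2, 1, 0, -2, -3, -3]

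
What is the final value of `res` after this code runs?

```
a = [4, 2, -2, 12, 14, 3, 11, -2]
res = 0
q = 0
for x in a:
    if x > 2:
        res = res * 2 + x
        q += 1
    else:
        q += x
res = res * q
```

699

x=4: >2, res = 0*2+4 = 4; q=1
x=2: not >2; q=3
x=-2: not >2; q=1
x=12: >2, res = 4*2+12 = 20; q=2
x=14: >2, res = 20*2+14 = 54; q=3
x=3: >2, res = 54*2+3 = 111; q=4
x=11: >2, res = 111*2+11 = 233; q=5
x=-2: not >2; q=3
res*q = 233*3 = 699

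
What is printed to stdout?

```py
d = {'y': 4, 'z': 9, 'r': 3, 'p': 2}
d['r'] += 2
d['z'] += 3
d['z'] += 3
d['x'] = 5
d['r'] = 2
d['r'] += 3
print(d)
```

d['r'] = 3+2 = 5 → {'y': 4, 'z': 9, 'r': 5, 'p': 2}
d['z'] = 9+3 = 12 → {'y': 4, 'z': 12, 'r': 5, 'p': 2}
d['z'] = 12+3 = 15 → {'y': 4, 'z': 15, 'r': 5, 'p': 2}
d['x'] = 5 → {'y': 4, 'z': 15, 'r': 5, 'p': 2, 'x': 5}
d['r'] = 2 → {'y': 4, 'z': 15, 'r': 2, 'p': 2, 'x': 5}
d['r'] = 2+3 = 5 → {'y': 4, 'z': 15, 'r': 5, 'p': 2, 'x': 5}

{'y': 4, 'z': 15, 'r': 5, 'p': 2, 'x': 5}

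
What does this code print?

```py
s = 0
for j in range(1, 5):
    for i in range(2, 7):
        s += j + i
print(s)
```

130

j=1,i=2: s = 0+3 = 3
j=1,i=3: s = 3+4 = 7
j=1,i=4: s = 7+5 = 12
j=1,i=5: s = 12+6 = 18
j=1,i=6: s = 18+7 = 25
j=2,i=2: s = 25+4 = 29
j=2,i=3: s = 29+5 = 34
j=2,i=4: s = 34+6 = 40
j=2,i=5: s = 40+7 = 47
j=2,i=6: s = 47+8 = 55
j=3,i=2: s = 55+5 = 60
j=3,i=3: s = 60+6 = 66
j=3,i=4: s = 66+7 = 73
j=3,i=5: s = 73+8 = 81
j=3,i=6: s = 81+9 = 90
j=4,i=2: s = 90+6 = 96
j=4,i=3: s = 96+7 = 103
j=4,i=4: s = 103+8 = 111
j=4,i=5: s = 111+9 = 120
j=4,i=6: s = 120+10 = 130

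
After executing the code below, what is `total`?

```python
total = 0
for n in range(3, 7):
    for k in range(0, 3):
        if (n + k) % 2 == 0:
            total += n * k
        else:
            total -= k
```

22

n=3,k=0: odd sum, total = 0-0 = 0
n=3,k=1: even sum, total = 0+3 = 3
n=3,k=2: odd sum, total = 3-2 = 1
n=4,k=0: even sum, total = 1+0 = 1
n=4,k=1: odd sum, total = 1-1 = 0
n=4,k=2: even sum, total = 0+8 = 8
n=5,k=0: odd sum, total = 8-0 = 8
n=5,k=1: even sum, total = 8+5 = 13
n=5,k=2: odd sum, total = 13-2 = 11
n=6,k=0: even sum, total = 11+0 = 11
n=6,k=1: odd sum, total = 11-1 = 10
n=6,k=2: even sum, total = 10+12 = 22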